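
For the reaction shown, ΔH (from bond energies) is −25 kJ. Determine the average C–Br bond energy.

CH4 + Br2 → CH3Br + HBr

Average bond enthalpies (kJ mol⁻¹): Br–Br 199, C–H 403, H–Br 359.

Let D be the C–Br bond energy.
Σ(broken) = 1×199 + 4×403 = 1811
Σ(formed) = 1×D + 3×403 + 1×359 = 1568 + D
ΔH = Σ(broken) − Σ(formed) = (1811) − (1568 + D) = +243 − D
Setting this equal to −25 kJ gives D = 268 kJ/mol.

D(C–Br) ≈ 268 kJ/mol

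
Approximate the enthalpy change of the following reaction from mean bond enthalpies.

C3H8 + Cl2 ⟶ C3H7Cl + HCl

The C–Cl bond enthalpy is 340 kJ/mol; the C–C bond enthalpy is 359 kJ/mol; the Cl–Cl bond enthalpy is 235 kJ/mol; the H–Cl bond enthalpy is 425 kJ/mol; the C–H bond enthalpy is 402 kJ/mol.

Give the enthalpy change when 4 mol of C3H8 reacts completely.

ΔH = −512 kJ

Bonds broken (reactants):
  C–C: 2 × 359 = 718
  C–H: 8 × 402 = 3216
  Cl–Cl: 1 × 235 = 235
  Σ(broken) = 4169 kJ
Bonds formed (products):
  C–C: 2 × 359 = 718
  C–Cl: 1 × 340 = 340
  C–H: 7 × 402 = 2814
  H–Cl: 1 × 425 = 425
  Σ(formed) = 4297 kJ
ΔH = Σ(broken) − Σ(formed) = 4169 − 4297 = −128 kJ
For 4× the reaction as written: 4 × (−128) = −512 kJ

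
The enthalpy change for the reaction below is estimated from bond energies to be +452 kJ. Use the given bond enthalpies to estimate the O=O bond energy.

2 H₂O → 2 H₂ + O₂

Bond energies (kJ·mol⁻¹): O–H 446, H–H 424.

D(O=O) ≈ 484 kJ/mol

Let D be the O=O bond energy.
Σ(broken) = 4×446 = 1784
Σ(formed) = 2×424 + 1×D = 848 + D
ΔH = Σ(broken) − Σ(formed) = (1784) − (848 + D) = +936 − D
Setting this equal to +452 kJ gives D = 484 kJ/mol.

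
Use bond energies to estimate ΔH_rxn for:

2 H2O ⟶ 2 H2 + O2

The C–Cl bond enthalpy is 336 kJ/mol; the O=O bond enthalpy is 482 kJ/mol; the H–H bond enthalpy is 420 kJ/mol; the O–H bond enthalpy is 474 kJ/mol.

ΔH ≈ +574 kJ

Bonds broken (reactants):
  O–H: 4 × 474 = 1896
  Σ(broken) = 1896 kJ
Bonds formed (products):
  H–H: 2 × 420 = 840
  O=O: 1 × 482 = 482
  Σ(formed) = 1322 kJ
ΔH = Σ(broken) − Σ(formed) = 1896 − 1322 = +574 kJ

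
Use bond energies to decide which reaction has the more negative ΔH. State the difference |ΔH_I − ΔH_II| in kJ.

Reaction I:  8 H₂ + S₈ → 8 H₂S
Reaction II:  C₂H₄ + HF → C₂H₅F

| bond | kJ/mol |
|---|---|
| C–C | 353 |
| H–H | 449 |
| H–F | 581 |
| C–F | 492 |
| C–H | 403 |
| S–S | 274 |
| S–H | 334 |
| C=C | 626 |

Reaction I:
  Bonds broken (reactants):
    H–H: 8 × 449 = 3592
    S–S: 8 × 274 = 2192
    Σ(broken) = 5784 kJ
  Bonds formed (products):
    S–H: 16 × 334 = 5344
    Σ(formed) = 5344 kJ
  ΔH_I = 5784 − 5344 = +440 kJ
Reaction II:
  Bonds broken (reactants):
    C–H: 4 × 403 = 1612
    C=C: 1 × 626 = 626
    H–F: 1 × 581 = 581
    Σ(broken) = 2819 kJ
  Bonds formed (products):
    C–C: 1 × 353 = 353
    C–F: 1 × 492 = 492
    C–H: 5 × 403 = 2015
    Σ(formed) = 2860 kJ
  ΔH_II = 2819 − 2860 = −41 kJ
ΔH_I − ΔH_II = +481 kJ, so reaction II has the more negative ΔH; |ΔH_I − ΔH_II| = 481 kJ.

Reaction II, by 481 kJ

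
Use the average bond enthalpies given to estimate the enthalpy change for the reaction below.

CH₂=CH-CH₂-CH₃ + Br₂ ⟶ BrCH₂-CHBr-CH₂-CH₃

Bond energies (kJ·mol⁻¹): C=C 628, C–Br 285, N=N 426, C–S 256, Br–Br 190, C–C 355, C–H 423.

ΔH ≈ −107 kJ

Bonds broken (reactants):
  Br–Br: 1 × 190 = 190
  C–C: 2 × 355 = 710
  C–H: 8 × 423 = 3384
  C=C: 1 × 628 = 628
  Σ(broken) = 4912 kJ
Bonds formed (products):
  C–Br: 2 × 285 = 570
  C–C: 3 × 355 = 1065
  C–H: 8 × 423 = 3384
  Σ(formed) = 5019 kJ
ΔH = Σ(broken) − Σ(formed) = 4912 − 5019 = −107 kJ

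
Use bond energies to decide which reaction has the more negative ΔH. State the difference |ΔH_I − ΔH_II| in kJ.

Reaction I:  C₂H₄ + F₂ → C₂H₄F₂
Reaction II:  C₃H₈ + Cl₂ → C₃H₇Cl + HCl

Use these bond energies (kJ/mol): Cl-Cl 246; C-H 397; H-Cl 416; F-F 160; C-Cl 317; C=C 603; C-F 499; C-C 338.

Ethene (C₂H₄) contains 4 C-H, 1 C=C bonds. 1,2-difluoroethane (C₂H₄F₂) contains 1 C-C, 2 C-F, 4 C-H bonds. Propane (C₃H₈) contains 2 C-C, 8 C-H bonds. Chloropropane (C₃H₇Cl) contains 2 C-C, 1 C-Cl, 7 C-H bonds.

Reaction I:
  Bonds broken (reactants):
    C-H: 4 × 397 = 1588
    C=C: 1 × 603 = 603
    F-F: 1 × 160 = 160
    Σ(broken) = 2351 kJ
  Bonds formed (products):
    C-C: 1 × 338 = 338
    C-F: 2 × 499 = 998
    C-H: 4 × 397 = 1588
    Σ(formed) = 2924 kJ
  ΔH_I = 2351 − 2924 = −573 kJ
Reaction II:
  Bonds broken (reactants):
    C-C: 2 × 338 = 676
    C-H: 8 × 397 = 3176
    Cl-Cl: 1 × 246 = 246
    Σ(broken) = 4098 kJ
  Bonds formed (products):
    C-C: 2 × 338 = 676
    C-Cl: 1 × 317 = 317
    C-H: 7 × 397 = 2779
    H-Cl: 1 × 416 = 416
    Σ(formed) = 4188 kJ
  ΔH_II = 4098 − 4188 = −90 kJ
ΔH_I − ΔH_II = −483 kJ, so reaction I has the more negative ΔH; |ΔH_I − ΔH_II| = 483 kJ.

Reaction I, by 483 kJ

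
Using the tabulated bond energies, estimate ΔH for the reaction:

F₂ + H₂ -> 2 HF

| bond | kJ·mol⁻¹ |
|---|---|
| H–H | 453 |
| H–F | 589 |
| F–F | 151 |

ΔH ≈ −574 kJ

Bonds broken (reactants):
  F–F: 1 × 151 = 151
  H–H: 1 × 453 = 453
  Σ(broken) = 604 kJ
Bonds formed (products):
  H–F: 2 × 589 = 1178
  Σ(formed) = 1178 kJ
ΔH = Σ(broken) − Σ(formed) = 604 − 1178 = −574 kJ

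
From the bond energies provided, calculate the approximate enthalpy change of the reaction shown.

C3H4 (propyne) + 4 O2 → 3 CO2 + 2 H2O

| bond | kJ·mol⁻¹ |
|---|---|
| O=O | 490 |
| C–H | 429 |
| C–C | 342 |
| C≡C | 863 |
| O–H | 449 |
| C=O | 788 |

Bonds broken (reactants):
  C≡C: 1 × 863 = 863
  C–C: 1 × 342 = 342
  C–H: 4 × 429 = 1716
  O=O: 4 × 490 = 1960
  Σ(broken) = 4881 kJ
Bonds formed (products):
  C=O: 6 × 788 = 4728
  O–H: 4 × 449 = 1796
  Σ(formed) = 6524 kJ
ΔH = Σ(broken) − Σ(formed) = 4881 − 6524 = −1643 kJ

ΔH ≈ −1643 kJ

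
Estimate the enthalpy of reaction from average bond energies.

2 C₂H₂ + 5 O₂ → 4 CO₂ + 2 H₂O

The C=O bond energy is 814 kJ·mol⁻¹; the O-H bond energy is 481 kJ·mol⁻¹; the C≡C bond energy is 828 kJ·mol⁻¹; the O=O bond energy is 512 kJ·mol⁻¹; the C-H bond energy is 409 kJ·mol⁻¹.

Bonds broken (reactants):
  C≡C: 2 × 828 = 1656
  C-H: 4 × 409 = 1636
  O=O: 5 × 512 = 2560
  Σ(broken) = 5852 kJ
Bonds formed (products):
  C=O: 8 × 814 = 6512
  O-H: 4 × 481 = 1924
  Σ(formed) = 8436 kJ
ΔH = Σ(broken) − Σ(formed) = 5852 − 8436 = −2584 kJ

ΔH ≈ −2584 kJ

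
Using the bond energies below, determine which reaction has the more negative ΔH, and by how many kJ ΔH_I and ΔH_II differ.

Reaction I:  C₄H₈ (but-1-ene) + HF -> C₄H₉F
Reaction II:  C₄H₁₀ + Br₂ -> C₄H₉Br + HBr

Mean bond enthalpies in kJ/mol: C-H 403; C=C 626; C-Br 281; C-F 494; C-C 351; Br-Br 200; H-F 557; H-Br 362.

Reaction I, by 25 kJ

Reaction I:
  Bonds broken (reactants):
    C-C: 2 × 351 = 702
    C-H: 8 × 403 = 3224
    C=C: 1 × 626 = 626
    H-F: 1 × 557 = 557
    Σ(broken) = 5109 kJ
  Bonds formed (products):
    C-C: 3 × 351 = 1053
    C-F: 1 × 494 = 494
    C-H: 9 × 403 = 3627
    Σ(formed) = 5174 kJ
  ΔH_I = 5109 − 5174 = −65 kJ
Reaction II:
  Bonds broken (reactants):
    Br-Br: 1 × 200 = 200
    C-C: 3 × 351 = 1053
    C-H: 10 × 403 = 4030
    Σ(broken) = 5283 kJ
  Bonds formed (products):
    C-Br: 1 × 281 = 281
    C-C: 3 × 351 = 1053
    C-H: 9 × 403 = 3627
    H-Br: 1 × 362 = 362
    Σ(formed) = 5323 kJ
  ΔH_II = 5283 − 5323 = −40 kJ
ΔH_I − ΔH_II = −25 kJ, so reaction I has the more negative ΔH; |ΔH_I − ΔH_II| = 25 kJ.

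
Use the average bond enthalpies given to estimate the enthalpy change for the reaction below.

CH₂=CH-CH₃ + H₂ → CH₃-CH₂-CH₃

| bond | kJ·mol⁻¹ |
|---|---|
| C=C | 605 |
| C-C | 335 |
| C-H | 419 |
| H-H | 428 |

ΔH ≈ −140 kJ

Bonds broken (reactants):
  C-C: 1 × 335 = 335
  C-H: 6 × 419 = 2514
  C=C: 1 × 605 = 605
  H-H: 1 × 428 = 428
  Σ(broken) = 3882 kJ
Bonds formed (products):
  C-C: 2 × 335 = 670
  C-H: 8 × 419 = 3352
  Σ(formed) = 4022 kJ
ΔH = Σ(broken) − Σ(formed) = 3882 − 4022 = −140 kJ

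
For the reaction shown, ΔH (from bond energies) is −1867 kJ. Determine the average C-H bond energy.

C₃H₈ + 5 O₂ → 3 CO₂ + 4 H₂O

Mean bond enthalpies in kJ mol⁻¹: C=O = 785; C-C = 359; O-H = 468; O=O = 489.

Let D be the C-H bond energy.
Σ(broken) = 2×359 + 8×D + 5×489 = 3163 + 8D
Σ(formed) = 6×785 + 8×468 = 8454
ΔH = Σ(broken) − Σ(formed) = (3163 + 8D) − (8454) = −5291 + 8D
Setting this equal to −1867 kJ gives 8D = 3424, so D = 428 kJ/mol.

D(C-H) ≈ 428 kJ/mol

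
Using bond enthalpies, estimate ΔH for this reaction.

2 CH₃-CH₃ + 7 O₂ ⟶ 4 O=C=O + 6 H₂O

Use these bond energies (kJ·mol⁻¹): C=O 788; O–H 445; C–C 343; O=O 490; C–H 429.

Bonds broken (reactants):
  C–C: 2 × 343 = 686
  C–H: 12 × 429 = 5148
  O=O: 7 × 490 = 3430
  Σ(broken) = 9264 kJ
Bonds formed (products):
  C=O: 8 × 788 = 6304
  O–H: 12 × 445 = 5340
  Σ(formed) = 11644 kJ
ΔH = Σ(broken) − Σ(formed) = 9264 − 11644 = −2380 kJ

ΔH ≈ −2380 kJ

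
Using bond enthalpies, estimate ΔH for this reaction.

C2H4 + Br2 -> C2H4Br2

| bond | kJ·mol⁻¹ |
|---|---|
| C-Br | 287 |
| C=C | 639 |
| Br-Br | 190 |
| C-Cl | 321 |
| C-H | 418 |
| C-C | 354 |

ΔH ≈ −99 kJ

Bonds broken (reactants):
  Br-Br: 1 × 190 = 190
  C-H: 4 × 418 = 1672
  C=C: 1 × 639 = 639
  Σ(broken) = 2501 kJ
Bonds formed (products):
  C-Br: 2 × 287 = 574
  C-C: 1 × 354 = 354
  C-H: 4 × 418 = 1672
  Σ(formed) = 2600 kJ
ΔH = Σ(broken) − Σ(formed) = 2501 − 2600 = −99 kJ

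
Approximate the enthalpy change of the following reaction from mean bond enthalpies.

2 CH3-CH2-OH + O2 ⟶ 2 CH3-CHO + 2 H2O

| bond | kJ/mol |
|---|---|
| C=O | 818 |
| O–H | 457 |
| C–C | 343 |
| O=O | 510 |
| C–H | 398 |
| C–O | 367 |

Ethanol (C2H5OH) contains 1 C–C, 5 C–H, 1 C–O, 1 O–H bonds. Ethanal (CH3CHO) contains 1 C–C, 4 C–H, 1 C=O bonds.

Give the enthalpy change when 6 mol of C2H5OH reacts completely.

Bonds broken (reactants):
  C–C: 2 × 343 = 686
  C–H: 10 × 398 = 3980
  C–O: 2 × 367 = 734
  O–H: 2 × 457 = 914
  O=O: 1 × 510 = 510
  Σ(broken) = 6824 kJ
Bonds formed (products):
  C–C: 2 × 343 = 686
  C–H: 8 × 398 = 3184
  C=O: 2 × 818 = 1636
  O–H: 4 × 457 = 1828
  Σ(formed) = 7334 kJ
ΔH = Σ(broken) − Σ(formed) = 6824 − 7334 = −510 kJ
For 3× the reaction as written: 3 × (−510) = −1530 kJ

ΔH = −1530 kJ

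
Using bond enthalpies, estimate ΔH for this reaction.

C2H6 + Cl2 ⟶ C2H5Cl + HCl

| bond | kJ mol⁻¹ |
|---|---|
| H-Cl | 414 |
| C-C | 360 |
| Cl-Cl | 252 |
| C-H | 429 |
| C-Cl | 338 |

ΔH ≈ −71 kJ

Bonds broken (reactants):
  C-C: 1 × 360 = 360
  C-H: 6 × 429 = 2574
  Cl-Cl: 1 × 252 = 252
  Σ(broken) = 3186 kJ
Bonds formed (products):
  C-C: 1 × 360 = 360
  C-Cl: 1 × 338 = 338
  C-H: 5 × 429 = 2145
  H-Cl: 1 × 414 = 414
  Σ(formed) = 3257 kJ
ΔH = Σ(broken) − Σ(formed) = 3186 − 3257 = −71 kJ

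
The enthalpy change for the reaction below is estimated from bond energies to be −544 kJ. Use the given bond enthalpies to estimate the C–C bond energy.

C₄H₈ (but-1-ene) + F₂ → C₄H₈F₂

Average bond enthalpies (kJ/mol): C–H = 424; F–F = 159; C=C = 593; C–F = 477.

Let D be the C–C bond energy.
Σ(broken) = 2×D + 8×424 + 1×593 + 1×159 = 4144 + 2D
Σ(formed) = 3×D + 2×477 + 8×424 = 4346 + 3D
ΔH = Σ(broken) − Σ(formed) = (4144 + 2D) − (4346 + 3D) = −202 − D
Setting this equal to −544 kJ gives D = 342 kJ/mol.

D(C–C) ≈ 342 kJ/mol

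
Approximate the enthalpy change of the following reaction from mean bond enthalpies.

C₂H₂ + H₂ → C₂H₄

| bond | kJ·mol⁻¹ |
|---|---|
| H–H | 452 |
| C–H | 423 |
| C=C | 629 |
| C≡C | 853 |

ΔH ≈ −170 kJ

Bonds broken (reactants):
  C≡C: 1 × 853 = 853
  C–H: 2 × 423 = 846
  H–H: 1 × 452 = 452
  Σ(broken) = 2151 kJ
Bonds formed (products):
  C–H: 4 × 423 = 1692
  C=C: 1 × 629 = 629
  Σ(formed) = 2321 kJ
ΔH = Σ(broken) − Σ(formed) = 2151 − 2321 = −170 kJ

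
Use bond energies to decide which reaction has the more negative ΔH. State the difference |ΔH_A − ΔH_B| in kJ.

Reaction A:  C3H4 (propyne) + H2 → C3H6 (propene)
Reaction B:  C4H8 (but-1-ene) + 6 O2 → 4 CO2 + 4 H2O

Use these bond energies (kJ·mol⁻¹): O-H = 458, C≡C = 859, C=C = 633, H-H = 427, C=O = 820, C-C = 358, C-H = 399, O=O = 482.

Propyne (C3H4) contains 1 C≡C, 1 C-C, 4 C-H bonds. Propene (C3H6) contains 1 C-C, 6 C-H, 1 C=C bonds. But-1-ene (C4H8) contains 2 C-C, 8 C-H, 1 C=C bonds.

Reaction A:
  Bonds broken (reactants):
    C≡C: 1 × 859 = 859
    C-C: 1 × 358 = 358
    C-H: 4 × 399 = 1596
    H-H: 1 × 427 = 427
    Σ(broken) = 3240 kJ
  Bonds formed (products):
    C-C: 1 × 358 = 358
    C-H: 6 × 399 = 2394
    C=C: 1 × 633 = 633
    Σ(formed) = 3385 kJ
  ΔH_A = 3240 − 3385 = −145 kJ
Reaction B:
  Bonds broken (reactants):
    C-C: 2 × 358 = 716
    C-H: 8 × 399 = 3192
    C=C: 1 × 633 = 633
    O=O: 6 × 482 = 2892
    Σ(broken) = 7433 kJ
  Bonds formed (products):
    C=O: 8 × 820 = 6560
    O-H: 8 × 458 = 3664
    Σ(formed) = 10224 kJ
  ΔH_B = 7433 − 10224 = −2791 kJ
ΔH_A − ΔH_B = +2646 kJ, so reaction B has the more negative ΔH; |ΔH_A − ΔH_B| = 2646 kJ.

Reaction B, by 2646 kJ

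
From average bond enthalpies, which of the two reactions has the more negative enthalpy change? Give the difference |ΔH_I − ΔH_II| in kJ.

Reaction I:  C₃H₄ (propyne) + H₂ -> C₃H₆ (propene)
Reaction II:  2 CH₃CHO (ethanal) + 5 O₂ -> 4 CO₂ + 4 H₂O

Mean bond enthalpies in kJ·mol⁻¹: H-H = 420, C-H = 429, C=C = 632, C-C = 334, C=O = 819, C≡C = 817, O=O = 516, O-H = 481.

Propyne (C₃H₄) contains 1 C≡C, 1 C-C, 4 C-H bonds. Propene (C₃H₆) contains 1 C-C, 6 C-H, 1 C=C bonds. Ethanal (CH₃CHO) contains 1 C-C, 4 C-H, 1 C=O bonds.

Reaction II, by 1829 kJ

Reaction I:
  Bonds broken (reactants):
    C≡C: 1 × 817 = 817
    C-C: 1 × 334 = 334
    C-H: 4 × 429 = 1716
    H-H: 1 × 420 = 420
    Σ(broken) = 3287 kJ
  Bonds formed (products):
    C-C: 1 × 334 = 334
    C-H: 6 × 429 = 2574
    C=C: 1 × 632 = 632
    Σ(formed) = 3540 kJ
  ΔH_I = 3287 − 3540 = −253 kJ
Reaction II:
  Bonds broken (reactants):
    C-C: 2 × 334 = 668
    C-H: 8 × 429 = 3432
    C=O: 2 × 819 = 1638
    O=O: 5 × 516 = 2580
    Σ(broken) = 8318 kJ
  Bonds formed (products):
    C=O: 8 × 819 = 6552
    O-H: 8 × 481 = 3848
    Σ(formed) = 10400 kJ
  ΔH_II = 8318 − 10400 = −2082 kJ
ΔH_I − ΔH_II = +1829 kJ, so reaction II has the more negative ΔH; |ΔH_I − ΔH_II| = 1829 kJ.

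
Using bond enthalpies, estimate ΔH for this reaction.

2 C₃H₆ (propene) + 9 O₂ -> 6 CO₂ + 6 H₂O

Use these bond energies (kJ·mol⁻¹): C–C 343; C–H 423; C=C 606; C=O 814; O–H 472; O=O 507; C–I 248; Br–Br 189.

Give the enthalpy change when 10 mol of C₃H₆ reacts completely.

ΔH = −19475 kJ

Bonds broken (reactants):
  C–C: 2 × 343 = 686
  C–H: 12 × 423 = 5076
  C=C: 2 × 606 = 1212
  O=O: 9 × 507 = 4563
  Σ(broken) = 11537 kJ
Bonds formed (products):
  C=O: 12 × 814 = 9768
  O–H: 12 × 472 = 5664
  Σ(formed) = 15432 kJ
ΔH = Σ(broken) − Σ(formed) = 11537 − 15432 = −3895 kJ
For 5× the reaction as written: 5 × (−3895) = −19475 kJ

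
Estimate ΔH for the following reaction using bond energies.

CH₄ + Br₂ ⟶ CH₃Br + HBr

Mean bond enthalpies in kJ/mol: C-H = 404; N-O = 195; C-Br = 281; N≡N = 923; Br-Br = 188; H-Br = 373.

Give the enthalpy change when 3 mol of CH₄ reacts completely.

ΔH = −186 kJ

Bonds broken (reactants):
  Br-Br: 1 × 188 = 188
  C-H: 4 × 404 = 1616
  Σ(broken) = 1804 kJ
Bonds formed (products):
  C-Br: 1 × 281 = 281
  C-H: 3 × 404 = 1212
  H-Br: 1 × 373 = 373
  Σ(formed) = 1866 kJ
ΔH = Σ(broken) − Σ(formed) = 1804 − 1866 = −62 kJ
For 3× the reaction as written: 3 × (−62) = −186 kJ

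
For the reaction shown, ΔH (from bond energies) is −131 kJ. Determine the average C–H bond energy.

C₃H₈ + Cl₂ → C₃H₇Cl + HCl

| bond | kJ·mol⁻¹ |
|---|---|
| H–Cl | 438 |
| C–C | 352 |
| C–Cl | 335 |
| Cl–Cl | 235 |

Let D be the C–H bond energy.
Σ(broken) = 2×352 + 8×D + 1×235 = 939 + 8D
Σ(formed) = 2×352 + 1×335 + 7×D + 1×438 = 1477 + 7D
ΔH = Σ(broken) − Σ(formed) = (939 + 8D) − (1477 + 7D) = −538 + D
Setting this equal to −131 kJ gives D = 407 kJ/mol.

D(C–H) ≈ 407 kJ/mol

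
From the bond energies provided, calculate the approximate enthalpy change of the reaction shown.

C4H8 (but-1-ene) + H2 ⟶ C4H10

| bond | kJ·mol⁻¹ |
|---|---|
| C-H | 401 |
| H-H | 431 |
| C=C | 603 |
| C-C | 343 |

ΔH ≈ −111 kJ

Bonds broken (reactants):
  C-C: 2 × 343 = 686
  C-H: 8 × 401 = 3208
  C=C: 1 × 603 = 603
  H-H: 1 × 431 = 431
  Σ(broken) = 4928 kJ
Bonds formed (products):
  C-C: 3 × 343 = 1029
  C-H: 10 × 401 = 4010
  Σ(formed) = 5039 kJ
ΔH = Σ(broken) − Σ(formed) = 4928 − 5039 = −111 kJ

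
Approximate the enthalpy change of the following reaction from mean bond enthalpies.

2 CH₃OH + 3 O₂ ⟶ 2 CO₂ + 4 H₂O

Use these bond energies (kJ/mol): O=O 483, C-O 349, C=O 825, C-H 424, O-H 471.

ΔH ≈ −1435 kJ

Bonds broken (reactants):
  C-H: 6 × 424 = 2544
  C-O: 2 × 349 = 698
  O-H: 2 × 471 = 942
  O=O: 3 × 483 = 1449
  Σ(broken) = 5633 kJ
Bonds formed (products):
  C=O: 4 × 825 = 3300
  O-H: 8 × 471 = 3768
  Σ(formed) = 7068 kJ
ΔH = Σ(broken) − Σ(formed) = 5633 − 7068 = −1435 kJ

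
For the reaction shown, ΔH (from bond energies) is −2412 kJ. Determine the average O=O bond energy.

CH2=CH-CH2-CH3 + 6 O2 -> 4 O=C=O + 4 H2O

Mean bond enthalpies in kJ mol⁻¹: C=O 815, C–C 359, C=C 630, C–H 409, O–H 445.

Let D be the O=O bond energy.
Σ(broken) = 2×359 + 8×409 + 1×630 + 6×D = 4620 + 6D
Σ(formed) = 8×815 + 8×445 = 10080
ΔH = Σ(broken) − Σ(formed) = (4620 + 6D) − (10080) = −5460 + 6D
Setting this equal to −2412 kJ gives 6D = 3048, so D = 508 kJ/mol.

D(O=O) ≈ 508 kJ/mol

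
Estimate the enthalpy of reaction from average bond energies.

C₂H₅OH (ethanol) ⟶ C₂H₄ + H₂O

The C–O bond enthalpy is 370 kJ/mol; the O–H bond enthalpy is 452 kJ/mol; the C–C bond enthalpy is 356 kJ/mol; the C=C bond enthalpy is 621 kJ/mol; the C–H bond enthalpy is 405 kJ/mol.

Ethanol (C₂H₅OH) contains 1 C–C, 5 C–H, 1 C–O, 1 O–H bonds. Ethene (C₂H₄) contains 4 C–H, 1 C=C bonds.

ΔH ≈ +58 kJ

Bonds broken (reactants):
  C–C: 1 × 356 = 356
  C–H: 5 × 405 = 2025
  C–O: 1 × 370 = 370
  O–H: 1 × 452 = 452
  Σ(broken) = 3203 kJ
Bonds formed (products):
  C–H: 4 × 405 = 1620
  C=C: 1 × 621 = 621
  O–H: 2 × 452 = 904
  Σ(formed) = 3145 kJ
ΔH = Σ(broken) − Σ(formed) = 3203 − 3145 = +58 kJ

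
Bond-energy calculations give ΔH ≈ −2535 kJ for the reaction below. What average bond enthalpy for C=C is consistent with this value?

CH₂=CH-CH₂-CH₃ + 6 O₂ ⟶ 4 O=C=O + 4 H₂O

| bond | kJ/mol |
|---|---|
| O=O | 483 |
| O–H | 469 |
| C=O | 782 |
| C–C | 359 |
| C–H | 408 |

D(C=C) ≈ 593 kJ/mol

Let D be the C=C bond energy.
Σ(broken) = 2×359 + 8×408 + 1×D + 6×483 = 6880 + D
Σ(formed) = 8×782 + 8×469 = 10008
ΔH = Σ(broken) − Σ(formed) = (6880 + D) − (10008) = −3128 + D
Setting this equal to −2535 kJ gives D = 593 kJ/mol.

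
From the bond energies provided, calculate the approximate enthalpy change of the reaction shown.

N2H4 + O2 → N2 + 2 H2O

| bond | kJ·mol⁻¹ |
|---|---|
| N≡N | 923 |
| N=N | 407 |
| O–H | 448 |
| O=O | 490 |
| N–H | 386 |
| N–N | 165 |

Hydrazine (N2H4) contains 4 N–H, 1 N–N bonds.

ΔH ≈ −516 kJ

Bonds broken (reactants):
  N–H: 4 × 386 = 1544
  N–N: 1 × 165 = 165
  O=O: 1 × 490 = 490
  Σ(broken) = 2199 kJ
Bonds formed (products):
  N≡N: 1 × 923 = 923
  O–H: 4 × 448 = 1792
  Σ(formed) = 2715 kJ
ΔH = Σ(broken) − Σ(formed) = 2199 − 2715 = −516 kJ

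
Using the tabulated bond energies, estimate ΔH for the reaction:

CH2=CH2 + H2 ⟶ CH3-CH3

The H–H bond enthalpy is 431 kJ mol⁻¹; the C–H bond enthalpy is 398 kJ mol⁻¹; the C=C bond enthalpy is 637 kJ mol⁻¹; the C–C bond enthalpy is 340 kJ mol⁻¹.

ΔH ≈ −68 kJ

Bonds broken (reactants):
  C–H: 4 × 398 = 1592
  C=C: 1 × 637 = 637
  H–H: 1 × 431 = 431
  Σ(broken) = 2660 kJ
Bonds formed (products):
  C–C: 1 × 340 = 340
  C–H: 6 × 398 = 2388
  Σ(formed) = 2728 kJ
ΔH = Σ(broken) − Σ(formed) = 2660 − 2728 = −68 kJ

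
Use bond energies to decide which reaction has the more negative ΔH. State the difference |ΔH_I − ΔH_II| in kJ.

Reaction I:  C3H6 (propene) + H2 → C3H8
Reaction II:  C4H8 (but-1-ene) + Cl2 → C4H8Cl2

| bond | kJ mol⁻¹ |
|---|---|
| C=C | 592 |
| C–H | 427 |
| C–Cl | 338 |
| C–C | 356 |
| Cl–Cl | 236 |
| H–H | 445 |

Reaction I:
  Bonds broken (reactants):
    C–C: 1 × 356 = 356
    C–H: 6 × 427 = 2562
    C=C: 1 × 592 = 592
    H–H: 1 × 445 = 445
    Σ(broken) = 3955 kJ
  Bonds formed (products):
    C–C: 2 × 356 = 712
    C–H: 8 × 427 = 3416
    Σ(formed) = 4128 kJ
  ΔH_I = 3955 − 4128 = −173 kJ
Reaction II:
  Bonds broken (reactants):
    C–C: 2 × 356 = 712
    C–H: 8 × 427 = 3416
    C=C: 1 × 592 = 592
    Cl–Cl: 1 × 236 = 236
    Σ(broken) = 4956 kJ
  Bonds formed (products):
    C–C: 3 × 356 = 1068
    C–Cl: 2 × 338 = 676
    C–H: 8 × 427 = 3416
    Σ(formed) = 5160 kJ
  ΔH_II = 4956 − 5160 = −204 kJ
ΔH_I − ΔH_II = +31 kJ, so reaction II has the more negative ΔH; |ΔH_I − ΔH_II| = 31 kJ.

Reaction II, by 31 kJ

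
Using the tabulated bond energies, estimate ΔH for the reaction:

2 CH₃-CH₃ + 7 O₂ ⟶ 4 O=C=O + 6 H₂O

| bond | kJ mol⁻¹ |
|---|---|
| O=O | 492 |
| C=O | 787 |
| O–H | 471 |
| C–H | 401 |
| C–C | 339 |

Bonds broken (reactants):
  C–C: 2 × 339 = 678
  C–H: 12 × 401 = 4812
  O=O: 7 × 492 = 3444
  Σ(broken) = 8934 kJ
Bonds formed (products):
  C=O: 8 × 787 = 6296
  O–H: 12 × 471 = 5652
  Σ(formed) = 11948 kJ
ΔH = Σ(broken) − Σ(formed) = 8934 − 11948 = −3014 kJ

ΔH ≈ −3014 kJ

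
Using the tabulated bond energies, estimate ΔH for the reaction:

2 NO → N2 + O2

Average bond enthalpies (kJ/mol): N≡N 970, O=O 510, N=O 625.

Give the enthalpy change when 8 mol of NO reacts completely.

ΔH = −920 kJ

Bonds broken (reactants):
  N=O: 2 × 625 = 1250
  Σ(broken) = 1250 kJ
Bonds formed (products):
  N≡N: 1 × 970 = 970
  O=O: 1 × 510 = 510
  Σ(formed) = 1480 kJ
ΔH = Σ(broken) − Σ(formed) = 1250 − 1480 = −230 kJ
For 4× the reaction as written: 4 × (−230) = −920 kJ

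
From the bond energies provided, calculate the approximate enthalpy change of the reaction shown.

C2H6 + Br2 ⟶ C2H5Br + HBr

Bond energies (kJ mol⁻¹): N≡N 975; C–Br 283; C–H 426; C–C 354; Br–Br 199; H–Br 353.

Bonds broken (reactants):
  Br–Br: 1 × 199 = 199
  C–C: 1 × 354 = 354
  C–H: 6 × 426 = 2556
  Σ(broken) = 3109 kJ
Bonds formed (products):
  C–Br: 1 × 283 = 283
  C–C: 1 × 354 = 354
  C–H: 5 × 426 = 2130
  H–Br: 1 × 353 = 353
  Σ(formed) = 3120 kJ
ΔH = Σ(broken) − Σ(formed) = 3109 − 3120 = −11 kJ

ΔH ≈ −11 kJ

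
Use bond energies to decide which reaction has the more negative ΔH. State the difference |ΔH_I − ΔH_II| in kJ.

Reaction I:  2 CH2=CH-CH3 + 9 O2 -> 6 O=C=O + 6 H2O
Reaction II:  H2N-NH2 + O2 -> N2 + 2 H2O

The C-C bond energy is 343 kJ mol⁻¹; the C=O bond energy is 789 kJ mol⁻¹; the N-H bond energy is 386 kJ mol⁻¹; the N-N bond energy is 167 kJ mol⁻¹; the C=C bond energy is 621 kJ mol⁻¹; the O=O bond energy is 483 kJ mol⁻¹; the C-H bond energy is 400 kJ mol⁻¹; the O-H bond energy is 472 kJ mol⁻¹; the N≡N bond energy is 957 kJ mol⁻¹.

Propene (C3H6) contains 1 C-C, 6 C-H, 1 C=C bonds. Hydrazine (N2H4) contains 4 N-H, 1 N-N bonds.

Reaction I:
  Bonds broken (reactants):
    C-C: 2 × 343 = 686
    C-H: 12 × 400 = 4800
    C=C: 2 × 621 = 1242
    O=O: 9 × 483 = 4347
    Σ(broken) = 11075 kJ
  Bonds formed (products):
    C=O: 12 × 789 = 9468
    O-H: 12 × 472 = 5664
    Σ(formed) = 15132 kJ
  ΔH_I = 11075 − 15132 = −4057 kJ
Reaction II:
  Bonds broken (reactants):
    N-H: 4 × 386 = 1544
    N-N: 1 × 167 = 167
    O=O: 1 × 483 = 483
    Σ(broken) = 2194 kJ
  Bonds formed (products):
    N≡N: 1 × 957 = 957
    O-H: 4 × 472 = 1888
    Σ(formed) = 2845 kJ
  ΔH_II = 2194 − 2845 = −651 kJ
ΔH_I − ΔH_II = −3406 kJ, so reaction I has the more negative ΔH; |ΔH_I − ΔH_II| = 3406 kJ.

Reaction I, by 3406 kJ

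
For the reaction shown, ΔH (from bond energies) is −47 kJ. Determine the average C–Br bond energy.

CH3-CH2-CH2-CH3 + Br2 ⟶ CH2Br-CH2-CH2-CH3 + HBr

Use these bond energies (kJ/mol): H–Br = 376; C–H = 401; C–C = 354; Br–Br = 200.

Let D be the C–Br bond energy.
Σ(broken) = 1×200 + 3×354 + 10×401 = 5272
Σ(formed) = 1×D + 3×354 + 9×401 + 1×376 = 5047 + D
ΔH = Σ(broken) − Σ(formed) = (5272) − (5047 + D) = +225 − D
Setting this equal to −47 kJ gives D = 272 kJ/mol.

D(C–Br) ≈ 272 kJ/mol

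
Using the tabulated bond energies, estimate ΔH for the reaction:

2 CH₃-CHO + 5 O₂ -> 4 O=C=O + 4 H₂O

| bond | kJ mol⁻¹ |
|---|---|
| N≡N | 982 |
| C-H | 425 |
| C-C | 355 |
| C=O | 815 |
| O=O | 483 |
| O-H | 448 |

ΔH ≈ −1949 kJ

Bonds broken (reactants):
  C-C: 2 × 355 = 710
  C-H: 8 × 425 = 3400
  C=O: 2 × 815 = 1630
  O=O: 5 × 483 = 2415
  Σ(broken) = 8155 kJ
Bonds formed (products):
  C=O: 8 × 815 = 6520
  O-H: 8 × 448 = 3584
  Σ(formed) = 10104 kJ
ΔH = Σ(broken) − Σ(formed) = 8155 − 10104 = −1949 kJ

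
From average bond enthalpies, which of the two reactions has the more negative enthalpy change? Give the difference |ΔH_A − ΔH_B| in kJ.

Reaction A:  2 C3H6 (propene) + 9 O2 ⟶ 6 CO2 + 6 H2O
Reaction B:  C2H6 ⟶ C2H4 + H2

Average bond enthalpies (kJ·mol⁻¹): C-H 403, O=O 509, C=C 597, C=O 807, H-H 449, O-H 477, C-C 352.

Reaction A:
  Bonds broken (reactants):
    C-C: 2 × 352 = 704
    C-H: 12 × 403 = 4836
    C=C: 2 × 597 = 1194
    O=O: 9 × 509 = 4581
    Σ(broken) = 11315 kJ
  Bonds formed (products):
    C=O: 12 × 807 = 9684
    O-H: 12 × 477 = 5724
    Σ(formed) = 15408 kJ
  ΔH_A = 11315 − 15408 = −4093 kJ
Reaction B:
  Bonds broken (reactants):
    C-C: 1 × 352 = 352
    C-H: 6 × 403 = 2418
    Σ(broken) = 2770 kJ
  Bonds formed (products):
    C-H: 4 × 403 = 1612
    C=C: 1 × 597 = 597
    H-H: 1 × 449 = 449
    Σ(formed) = 2658 kJ
  ΔH_B = 2770 − 2658 = +112 kJ
ΔH_A − ΔH_B = −4205 kJ, so reaction A has the more negative ΔH; |ΔH_A − ΔH_B| = 4205 kJ.

Reaction A, by 4205 kJ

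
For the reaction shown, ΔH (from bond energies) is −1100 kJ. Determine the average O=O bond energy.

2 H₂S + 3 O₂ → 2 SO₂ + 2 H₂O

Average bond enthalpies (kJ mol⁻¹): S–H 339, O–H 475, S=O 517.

D(O=O) ≈ 504 kJ/mol

Let D be the O=O bond energy.
Σ(broken) = 3×D + 4×339 = 1356 + 3D
Σ(formed) = 4×475 + 4×517 = 3968
ΔH = Σ(broken) − Σ(formed) = (1356 + 3D) − (3968) = −2612 + 3D
Setting this equal to −1100 kJ gives 3D = 1512, so D = 504 kJ/mol.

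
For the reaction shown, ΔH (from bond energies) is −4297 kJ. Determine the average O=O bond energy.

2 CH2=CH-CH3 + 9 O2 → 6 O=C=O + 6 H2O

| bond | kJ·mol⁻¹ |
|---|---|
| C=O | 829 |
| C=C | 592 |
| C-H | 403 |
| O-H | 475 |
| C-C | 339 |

D(O=O) ≈ 517 kJ/mol

Let D be the O=O bond energy.
Σ(broken) = 2×339 + 12×403 + 2×592 + 9×D = 6698 + 9D
Σ(formed) = 12×829 + 12×475 = 15648
ΔH = Σ(broken) − Σ(formed) = (6698 + 9D) − (15648) = −8950 + 9D
Setting this equal to −4297 kJ gives 9D = 4653, so D = 517 kJ/mol.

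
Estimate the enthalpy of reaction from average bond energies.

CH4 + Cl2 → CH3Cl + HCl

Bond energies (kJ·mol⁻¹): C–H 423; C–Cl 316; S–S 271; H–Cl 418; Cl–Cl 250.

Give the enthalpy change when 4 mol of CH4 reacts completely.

ΔH = −244 kJ

Bonds broken (reactants):
  C–H: 4 × 423 = 1692
  Cl–Cl: 1 × 250 = 250
  Σ(broken) = 1942 kJ
Bonds formed (products):
  C–Cl: 1 × 316 = 316
  C–H: 3 × 423 = 1269
  H–Cl: 1 × 418 = 418
  Σ(formed) = 2003 kJ
ΔH = Σ(broken) − Σ(formed) = 1942 − 2003 = −61 kJ
For 4× the reaction as written: 4 × (−61) = −244 kJ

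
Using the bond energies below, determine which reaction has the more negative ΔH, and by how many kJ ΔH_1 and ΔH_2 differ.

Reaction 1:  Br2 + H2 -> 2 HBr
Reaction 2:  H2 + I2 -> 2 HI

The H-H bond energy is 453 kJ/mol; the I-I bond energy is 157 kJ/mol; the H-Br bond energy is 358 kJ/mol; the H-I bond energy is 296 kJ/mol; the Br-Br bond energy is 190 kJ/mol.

Reaction 1:
  Bonds broken (reactants):
    Br-Br: 1 × 190 = 190
    H-H: 1 × 453 = 453
    Σ(broken) = 643 kJ
  Bonds formed (products):
    H-Br: 2 × 358 = 716
    Σ(formed) = 716 kJ
  ΔH_1 = 643 − 716 = −73 kJ
Reaction 2:
  Bonds broken (reactants):
    H-H: 1 × 453 = 453
    I-I: 1 × 157 = 157
    Σ(broken) = 610 kJ
  Bonds formed (products):
    H-I: 2 × 296 = 592
    Σ(formed) = 592 kJ
  ΔH_2 = 610 − 592 = +18 kJ
ΔH_1 − ΔH_2 = −91 kJ, so reaction 1 has the more negative ΔH; |ΔH_1 − ΔH_2| = 91 kJ.

Reaction 1, by 91 kJ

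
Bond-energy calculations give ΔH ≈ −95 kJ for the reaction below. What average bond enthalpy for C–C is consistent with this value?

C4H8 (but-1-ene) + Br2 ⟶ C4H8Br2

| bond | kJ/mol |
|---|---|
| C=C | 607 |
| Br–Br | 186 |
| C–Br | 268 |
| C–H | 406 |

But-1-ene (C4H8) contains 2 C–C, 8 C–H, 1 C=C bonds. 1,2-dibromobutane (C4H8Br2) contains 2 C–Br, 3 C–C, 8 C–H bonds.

Let D be the C–C bond energy.
Σ(broken) = 1×186 + 2×D + 8×406 + 1×607 = 4041 + 2D
Σ(formed) = 2×268 + 3×D + 8×406 = 3784 + 3D
ΔH = Σ(broken) − Σ(formed) = (4041 + 2D) − (3784 + 3D) = +257 − D
Setting this equal to −95 kJ gives D = 352 kJ/mol.

D(C–C) ≈ 352 kJ/mol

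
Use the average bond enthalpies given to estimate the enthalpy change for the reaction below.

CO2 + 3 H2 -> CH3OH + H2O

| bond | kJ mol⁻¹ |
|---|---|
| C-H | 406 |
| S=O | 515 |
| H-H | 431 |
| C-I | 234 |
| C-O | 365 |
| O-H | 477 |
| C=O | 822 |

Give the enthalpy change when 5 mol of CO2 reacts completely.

ΔH = −385 kJ

Bonds broken (reactants):
  C=O: 2 × 822 = 1644
  H-H: 3 × 431 = 1293
  Σ(broken) = 2937 kJ
Bonds formed (products):
  C-H: 3 × 406 = 1218
  C-O: 1 × 365 = 365
  O-H: 3 × 477 = 1431
  Σ(formed) = 3014 kJ
ΔH = Σ(broken) − Σ(formed) = 2937 − 3014 = −77 kJ
For 5× the reaction as written: 5 × (−77) = −385 kJ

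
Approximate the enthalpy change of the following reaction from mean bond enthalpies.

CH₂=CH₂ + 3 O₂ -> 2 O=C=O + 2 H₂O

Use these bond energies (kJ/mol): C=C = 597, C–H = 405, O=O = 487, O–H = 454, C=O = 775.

ΔH ≈ −1238 kJ

Bonds broken (reactants):
  C–H: 4 × 405 = 1620
  C=C: 1 × 597 = 597
  O=O: 3 × 487 = 1461
  Σ(broken) = 3678 kJ
Bonds formed (products):
  C=O: 4 × 775 = 3100
  O–H: 4 × 454 = 1816
  Σ(formed) = 4916 kJ
ΔH = Σ(broken) − Σ(formed) = 3678 − 4916 = −1238 kJ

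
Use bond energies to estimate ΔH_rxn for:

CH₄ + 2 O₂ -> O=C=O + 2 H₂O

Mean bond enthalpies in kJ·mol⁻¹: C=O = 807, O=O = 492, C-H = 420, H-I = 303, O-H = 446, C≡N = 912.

ΔH ≈ −734 kJ

Bonds broken (reactants):
  C-H: 4 × 420 = 1680
  O=O: 2 × 492 = 984
  Σ(broken) = 2664 kJ
Bonds formed (products):
  C=O: 2 × 807 = 1614
  O-H: 4 × 446 = 1784
  Σ(formed) = 3398 kJ
ΔH = Σ(broken) − Σ(formed) = 2664 − 3398 = −734 kJ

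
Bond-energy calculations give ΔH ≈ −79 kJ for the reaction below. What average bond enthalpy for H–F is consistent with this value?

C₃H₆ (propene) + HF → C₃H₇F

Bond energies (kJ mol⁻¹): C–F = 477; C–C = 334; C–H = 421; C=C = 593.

Let D be the H–F bond energy.
Σ(broken) = 1×334 + 6×421 + 1×593 + 1×D = 3453 + D
Σ(formed) = 2×334 + 1×477 + 7×421 = 4092
ΔH = Σ(broken) − Σ(formed) = (3453 + D) − (4092) = −639 + D
Setting this equal to −79 kJ gives D = 560 kJ/mol.

D(H–F) ≈ 560 kJ/mol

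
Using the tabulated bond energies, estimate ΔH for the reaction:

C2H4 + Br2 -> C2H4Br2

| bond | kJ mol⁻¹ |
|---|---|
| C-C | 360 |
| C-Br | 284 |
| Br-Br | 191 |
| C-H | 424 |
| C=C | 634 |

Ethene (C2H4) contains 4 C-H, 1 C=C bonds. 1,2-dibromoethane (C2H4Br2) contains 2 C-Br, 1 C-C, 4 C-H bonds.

Bonds broken (reactants):
  Br-Br: 1 × 191 = 191
  C-H: 4 × 424 = 1696
  C=C: 1 × 634 = 634
  Σ(broken) = 2521 kJ
Bonds formed (products):
  C-Br: 2 × 284 = 568
  C-C: 1 × 360 = 360
  C-H: 4 × 424 = 1696
  Σ(formed) = 2624 kJ
ΔH = Σ(broken) − Σ(formed) = 2521 − 2624 = −103 kJ

ΔH ≈ −103 kJ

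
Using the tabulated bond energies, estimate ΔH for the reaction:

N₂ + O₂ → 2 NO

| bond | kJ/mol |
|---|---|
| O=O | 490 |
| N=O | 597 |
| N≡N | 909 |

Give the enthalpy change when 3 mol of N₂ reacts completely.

Bonds broken (reactants):
  N≡N: 1 × 909 = 909
  O=O: 1 × 490 = 490
  Σ(broken) = 1399 kJ
Bonds formed (products):
  N=O: 2 × 597 = 1194
  Σ(formed) = 1194 kJ
ΔH = Σ(broken) − Σ(formed) = 1399 − 1194 = +205 kJ
For 3× the reaction as written: 3 × (+205) = +615 kJ

ΔH = +615 kJ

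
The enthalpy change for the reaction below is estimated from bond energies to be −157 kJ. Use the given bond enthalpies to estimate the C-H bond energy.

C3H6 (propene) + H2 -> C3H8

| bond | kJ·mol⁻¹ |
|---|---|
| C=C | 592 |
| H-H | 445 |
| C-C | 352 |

D(C-H) ≈ 421 kJ/mol

Let D be the C-H bond energy.
Σ(broken) = 1×352 + 6×D + 1×592 + 1×445 = 1389 + 6D
Σ(formed) = 2×352 + 8×D = 704 + 8D
ΔH = Σ(broken) − Σ(formed) = (1389 + 6D) − (704 + 8D) = +685 − 2D
Setting this equal to −157 kJ gives 2D = 842, so D = 421 kJ/mol.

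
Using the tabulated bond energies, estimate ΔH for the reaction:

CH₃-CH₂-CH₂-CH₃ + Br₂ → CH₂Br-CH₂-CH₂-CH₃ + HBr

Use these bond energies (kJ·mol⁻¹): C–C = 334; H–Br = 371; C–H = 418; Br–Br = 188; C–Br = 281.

ΔH ≈ −46 kJ

Bonds broken (reactants):
  Br–Br: 1 × 188 = 188
  C–C: 3 × 334 = 1002
  C–H: 10 × 418 = 4180
  Σ(broken) = 5370 kJ
Bonds formed (products):
  C–Br: 1 × 281 = 281
  C–C: 3 × 334 = 1002
  C–H: 9 × 418 = 3762
  H–Br: 1 × 371 = 371
  Σ(formed) = 5416 kJ
ΔH = Σ(broken) − Σ(formed) = 5370 − 5416 = −46 kJ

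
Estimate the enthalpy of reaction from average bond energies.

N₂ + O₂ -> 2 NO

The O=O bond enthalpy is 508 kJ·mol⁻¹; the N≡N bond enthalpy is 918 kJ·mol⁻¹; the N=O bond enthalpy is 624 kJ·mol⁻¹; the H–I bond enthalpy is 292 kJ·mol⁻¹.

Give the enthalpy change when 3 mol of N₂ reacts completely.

ΔH = +534 kJ

Bonds broken (reactants):
  N≡N: 1 × 918 = 918
  O=O: 1 × 508 = 508
  Σ(broken) = 1426 kJ
Bonds formed (products):
  N=O: 2 × 624 = 1248
  Σ(formed) = 1248 kJ
ΔH = Σ(broken) − Σ(formed) = 1426 − 1248 = +178 kJ
For 3× the reaction as written: 3 × (+178) = +534 kJ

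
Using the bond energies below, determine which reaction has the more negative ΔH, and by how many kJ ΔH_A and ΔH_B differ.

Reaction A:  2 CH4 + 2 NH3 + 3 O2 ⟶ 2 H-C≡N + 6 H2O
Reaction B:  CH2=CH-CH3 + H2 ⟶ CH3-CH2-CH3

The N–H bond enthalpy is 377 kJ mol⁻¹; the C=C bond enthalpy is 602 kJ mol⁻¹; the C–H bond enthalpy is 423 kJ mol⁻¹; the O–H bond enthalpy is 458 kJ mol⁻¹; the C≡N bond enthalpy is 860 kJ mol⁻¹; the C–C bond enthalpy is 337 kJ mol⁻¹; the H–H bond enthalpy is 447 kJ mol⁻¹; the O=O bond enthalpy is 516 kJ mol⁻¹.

Reaction A:
  Bonds broken (reactants):
    C–H: 8 × 423 = 3384
    N–H: 6 × 377 = 2262
    O=O: 3 × 516 = 1548
    Σ(broken) = 7194 kJ
  Bonds formed (products):
    C≡N: 2 × 860 = 1720
    C–H: 2 × 423 = 846
    O–H: 12 × 458 = 5496
    Σ(formed) = 8062 kJ
  ΔH_A = 7194 − 8062 = −868 kJ
Reaction B:
  Bonds broken (reactants):
    C–C: 1 × 337 = 337
    C–H: 6 × 423 = 2538
    C=C: 1 × 602 = 602
    H–H: 1 × 447 = 447
    Σ(broken) = 3924 kJ
  Bonds formed (products):
    C–C: 2 × 337 = 674
    C–H: 8 × 423 = 3384
    Σ(formed) = 4058 kJ
  ΔH_B = 3924 − 4058 = −134 kJ
ΔH_A − ΔH_B = −734 kJ, so reaction A has the more negative ΔH; |ΔH_A − ΔH_B| = 734 kJ.

Reaction A, by 734 kJ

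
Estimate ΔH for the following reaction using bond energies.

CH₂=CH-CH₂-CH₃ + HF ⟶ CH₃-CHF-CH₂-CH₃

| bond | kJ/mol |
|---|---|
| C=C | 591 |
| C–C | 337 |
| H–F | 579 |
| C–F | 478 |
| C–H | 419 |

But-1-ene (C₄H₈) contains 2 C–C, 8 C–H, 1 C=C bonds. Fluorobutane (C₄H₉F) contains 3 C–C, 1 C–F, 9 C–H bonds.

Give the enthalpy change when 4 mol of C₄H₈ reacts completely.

Bonds broken (reactants):
  C–C: 2 × 337 = 674
  C–H: 8 × 419 = 3352
  C=C: 1 × 591 = 591
  H–F: 1 × 579 = 579
  Σ(broken) = 5196 kJ
Bonds formed (products):
  C–C: 3 × 337 = 1011
  C–F: 1 × 478 = 478
  C–H: 9 × 419 = 3771
  Σ(formed) = 5260 kJ
ΔH = Σ(broken) − Σ(formed) = 5196 − 5260 = −64 kJ
For 4× the reaction as written: 4 × (−64) = −256 kJ

ΔH = −256 kJ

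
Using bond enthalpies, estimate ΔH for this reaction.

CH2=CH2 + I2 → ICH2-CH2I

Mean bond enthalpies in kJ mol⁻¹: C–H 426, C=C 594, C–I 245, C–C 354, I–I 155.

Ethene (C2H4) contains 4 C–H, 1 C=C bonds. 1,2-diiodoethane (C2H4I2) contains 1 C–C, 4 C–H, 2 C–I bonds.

ΔH ≈ −95 kJ

Bonds broken (reactants):
  C–H: 4 × 426 = 1704
  C=C: 1 × 594 = 594
  I–I: 1 × 155 = 155
  Σ(broken) = 2453 kJ
Bonds formed (products):
  C–C: 1 × 354 = 354
  C–H: 4 × 426 = 1704
  C–I: 2 × 245 = 490
  Σ(formed) = 2548 kJ
ΔH = Σ(broken) − Σ(formed) = 2453 − 2548 = −95 kJ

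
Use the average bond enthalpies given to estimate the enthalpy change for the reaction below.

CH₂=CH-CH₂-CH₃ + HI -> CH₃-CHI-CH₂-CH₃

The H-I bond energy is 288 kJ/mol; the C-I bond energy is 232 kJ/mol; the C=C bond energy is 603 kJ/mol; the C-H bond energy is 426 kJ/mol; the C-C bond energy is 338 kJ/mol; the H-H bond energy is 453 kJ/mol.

Bonds broken (reactants):
  C-C: 2 × 338 = 676
  C-H: 8 × 426 = 3408
  C=C: 1 × 603 = 603
  H-I: 1 × 288 = 288
  Σ(broken) = 4975 kJ
Bonds formed (products):
  C-C: 3 × 338 = 1014
  C-H: 9 × 426 = 3834
  C-I: 1 × 232 = 232
  Σ(formed) = 5080 kJ
ΔH = Σ(broken) − Σ(formed) = 4975 − 5080 = −105 kJ

ΔH ≈ −105 kJ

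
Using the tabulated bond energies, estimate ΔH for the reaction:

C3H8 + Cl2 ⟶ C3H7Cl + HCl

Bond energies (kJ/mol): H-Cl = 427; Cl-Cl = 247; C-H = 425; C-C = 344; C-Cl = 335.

ΔH ≈ −90 kJ

Bonds broken (reactants):
  C-C: 2 × 344 = 688
  C-H: 8 × 425 = 3400
  Cl-Cl: 1 × 247 = 247
  Σ(broken) = 4335 kJ
Bonds formed (products):
  C-C: 2 × 344 = 688
  C-Cl: 1 × 335 = 335
  C-H: 7 × 425 = 2975
  H-Cl: 1 × 427 = 427
  Σ(formed) = 4425 kJ
ΔH = Σ(broken) − Σ(formed) = 4335 − 4425 = −90 kJ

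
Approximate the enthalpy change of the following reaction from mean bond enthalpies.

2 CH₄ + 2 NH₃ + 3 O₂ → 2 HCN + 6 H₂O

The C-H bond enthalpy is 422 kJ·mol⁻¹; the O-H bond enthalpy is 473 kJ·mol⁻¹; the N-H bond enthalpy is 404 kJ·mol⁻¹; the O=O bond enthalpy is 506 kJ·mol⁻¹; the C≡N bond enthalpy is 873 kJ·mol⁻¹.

ΔH ≈ −948 kJ

Bonds broken (reactants):
  C-H: 8 × 422 = 3376
  N-H: 6 × 404 = 2424
  O=O: 3 × 506 = 1518
  Σ(broken) = 7318 kJ
Bonds formed (products):
  C≡N: 2 × 873 = 1746
  C-H: 2 × 422 = 844
  O-H: 12 × 473 = 5676
  Σ(formed) = 8266 kJ
ΔH = Σ(broken) − Σ(formed) = 7318 − 8266 = −948 kJ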